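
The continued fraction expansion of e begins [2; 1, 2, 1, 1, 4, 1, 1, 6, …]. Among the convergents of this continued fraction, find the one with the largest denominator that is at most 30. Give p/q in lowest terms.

a_0 = 2: 2/1  (≤ bound)
a_1 = 1: 3/1  (≤ bound)
a_2 = 2: 8/3  (≤ bound)
a_3 = 1: 11/4  (≤ bound)
a_4 = 1: 19/7  (≤ bound)
a_5 = 4: 87/32  (> 30, stop)

19/7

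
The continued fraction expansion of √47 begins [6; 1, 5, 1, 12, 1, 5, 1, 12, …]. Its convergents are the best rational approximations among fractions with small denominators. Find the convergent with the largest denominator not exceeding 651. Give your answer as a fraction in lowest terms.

a_0 = 6: 6/1  (≤ bound)
a_1 = 1: 7/1  (≤ bound)
a_2 = 5: 41/6  (≤ bound)
a_3 = 1: 48/7  (≤ bound)
a_4 = 12: 617/90  (≤ bound)
a_5 = 1: 665/97  (≤ bound)
a_6 = 5: 3942/575  (≤ bound)
a_7 = 1: 4607/672  (> 651, stop)

3942/575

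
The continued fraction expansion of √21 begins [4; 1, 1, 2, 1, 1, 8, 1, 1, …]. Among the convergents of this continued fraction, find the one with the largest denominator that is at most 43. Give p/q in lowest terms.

55/12

List convergents until the denominator exceeds the bound:
a_0 = 4: 4/1  (≤ bound)
a_1 = 1: 5/1  (≤ bound)
a_2 = 1: 9/2  (≤ bound)
a_3 = 2: 23/5  (≤ bound)
a_4 = 1: 32/7  (≤ bound)
a_5 = 1: 55/12  (≤ bound)
a_6 = 8: 472/103  (> 43, stop)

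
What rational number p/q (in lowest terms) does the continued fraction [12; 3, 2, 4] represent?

381/31

Work from the innermost term outward:
Start with 4.
2 + 1/(4/1) = 2 + 1/4 = 9/4
3 + 1/(9/4) = 3 + 4/9 = 31/9
12 + 1/(31/9) = 12 + 9/31 = 381/31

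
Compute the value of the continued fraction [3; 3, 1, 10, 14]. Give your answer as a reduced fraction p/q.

Build up convergents one term at a time:
a_0 = 3: 3/1
a_1 = 3: 10/3
a_2 = 1: 13/4
a_3 = 10: 140/43
a_4 = 14: 1973/606

1973/606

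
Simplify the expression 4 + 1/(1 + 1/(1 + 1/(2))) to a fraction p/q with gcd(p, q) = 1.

a_0 = 4: 4/1
a_1 = 1: 5/1
a_2 = 1: 9/2
a_3 = 2: 23/5

23/5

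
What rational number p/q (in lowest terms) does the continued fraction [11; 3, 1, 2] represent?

124/11

Start with 2.
1 + 1/(2/1) = 1 + 1/2 = 3/2
3 + 1/(3/2) = 3 + 2/3 = 11/3
11 + 1/(11/3) = 11 + 3/11 = 124/11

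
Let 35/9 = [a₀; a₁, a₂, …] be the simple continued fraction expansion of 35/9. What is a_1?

1

35 ÷ 9 → quotient 3, remainder 8
9 ÷ 8 → quotient 1, remainder 1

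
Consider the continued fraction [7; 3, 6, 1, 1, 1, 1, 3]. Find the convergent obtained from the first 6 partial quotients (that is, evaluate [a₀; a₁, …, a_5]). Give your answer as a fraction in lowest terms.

a_0 = 7: 7/1
a_1 = 3: 22/3
a_2 = 6: 139/19
a_3 = 1: 161/22
a_4 = 1: 300/41
a_5 = 1: 461/63

461/63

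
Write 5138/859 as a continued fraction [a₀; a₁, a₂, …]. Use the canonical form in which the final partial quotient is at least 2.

[5; 1, 52, 1, 2, 5]

Run the Euclidean algorithm, recording each quotient:
5138 = 5·859 + 843, so a_0 = 5
859 = 1·843 + 16, so a_1 = 1
843 = 52·16 + 11, so a_2 = 52
16 = 1·11 + 5, so a_3 = 1
11 = 2·5 + 1, so a_4 = 2
5 = 5·1 + 0, so a_5 = 5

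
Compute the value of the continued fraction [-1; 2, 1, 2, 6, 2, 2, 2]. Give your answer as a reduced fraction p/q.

a_0 = -1: -1/1
a_1 = 2: -1/2
a_2 = 1: -2/3
a_3 = 2: -5/8
a_4 = 6: -32/51
a_5 = 2: -69/110
a_6 = 2: -170/271
a_7 = 2: -409/652

-409/652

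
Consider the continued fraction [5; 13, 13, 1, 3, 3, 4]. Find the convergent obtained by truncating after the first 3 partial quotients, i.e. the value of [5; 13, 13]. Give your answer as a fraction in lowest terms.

Build up convergents one term at a time:
a_0 = 5: 5/1
a_1 = 13: 66/13
a_2 = 13: 863/170

863/170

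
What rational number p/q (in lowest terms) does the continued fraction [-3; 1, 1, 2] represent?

-12/5

a_0 = -3: -3/1
a_1 = 1: -2/1
a_2 = 1: -5/2
a_3 = 2: -12/5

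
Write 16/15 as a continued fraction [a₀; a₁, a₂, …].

[1; 15]

16 = 1·15 + 1, so a_0 = 1
15 = 15·1 + 0, so a_1 = 15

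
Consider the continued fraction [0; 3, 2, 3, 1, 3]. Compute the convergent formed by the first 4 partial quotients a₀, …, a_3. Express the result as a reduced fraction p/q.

7/24

Start with 3.
2 + 1/(3/1) = 2 + 1/3 = 7/3
3 + 1/(7/3) = 3 + 3/7 = 24/7
0 + 1/(24/7) = 0 + 7/24 = 7/24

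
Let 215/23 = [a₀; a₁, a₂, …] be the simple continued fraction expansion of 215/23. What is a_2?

1

Run the Euclidean algorithm, recording each quotient:
⌊215/23⌋ = 9, remainder 8
⌊23/8⌋ = 2, remainder 7
⌊8/7⌋ = 1, remainder 1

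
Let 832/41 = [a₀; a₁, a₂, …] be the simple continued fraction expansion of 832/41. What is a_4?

832 ÷ 41 → quotient 20, remainder 12
41 ÷ 12 → quotient 3, remainder 5
12 ÷ 5 → quotient 2, remainder 2
5 ÷ 2 → quotient 2, remainder 1
2 ÷ 1 → quotient 2, remainder 0

2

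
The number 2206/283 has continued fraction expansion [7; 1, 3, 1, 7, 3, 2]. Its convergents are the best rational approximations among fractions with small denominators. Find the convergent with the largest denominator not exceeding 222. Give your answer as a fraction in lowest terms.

a_0 = 7: 7/1  (≤ bound)
a_1 = 1: 8/1  (≤ bound)
a_2 = 3: 31/4  (≤ bound)
a_3 = 1: 39/5  (≤ bound)
a_4 = 7: 304/39  (≤ bound)
a_5 = 3: 951/122  (≤ bound)
a_6 = 2: 2206/283  (> 222, stop)

951/122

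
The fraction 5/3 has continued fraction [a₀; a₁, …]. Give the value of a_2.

2

5 = 1·3 + 2, so a_0 = 1
3 = 1·2 + 1, so a_1 = 1
2 = 2·1 + 0, so a_2 = 2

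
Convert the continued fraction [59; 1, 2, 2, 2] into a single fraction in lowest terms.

1015/17

Start with 2.
2 + 1/(2/1) = 2 + 1/2 = 5/2
2 + 1/(5/2) = 2 + 2/5 = 12/5
1 + 1/(12/5) = 1 + 5/12 = 17/12
59 + 1/(17/12) = 59 + 12/17 = 1015/17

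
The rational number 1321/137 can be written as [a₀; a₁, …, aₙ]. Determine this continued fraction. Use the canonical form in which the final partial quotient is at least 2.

⌊1321/137⌋ = 9, remainder 88
⌊137/88⌋ = 1, remainder 49
⌊88/49⌋ = 1, remainder 39
⌊49/39⌋ = 1, remainder 10
⌊39/10⌋ = 3, remainder 9
⌊10/9⌋ = 1, remainder 1
⌊9/1⌋ = 9, remainder 0

[9; 1, 1, 1, 3, 1, 9]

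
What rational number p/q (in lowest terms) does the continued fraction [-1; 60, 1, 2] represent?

a_0 = -1: -1/1
a_1 = 60: -59/60
a_2 = 1: -60/61
a_3 = 2: -179/182

-179/182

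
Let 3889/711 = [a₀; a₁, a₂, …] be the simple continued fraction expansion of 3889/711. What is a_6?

3

3889 = 5·711 + 334, so a_0 = 5
711 = 2·334 + 43, so a_1 = 2
334 = 7·43 + 33, so a_2 = 7
43 = 1·33 + 10, so a_3 = 1
33 = 3·10 + 3, so a_4 = 3
10 = 3·3 + 1, so a_5 = 3
3 = 3·1 + 0, so a_6 = 3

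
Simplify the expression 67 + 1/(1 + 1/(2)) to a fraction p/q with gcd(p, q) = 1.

203/3

Work from the innermost term outward:
Start with 2.
1 + 1/(2/1) = 1 + 1/2 = 3/2
67 + 1/(3/2) = 67 + 2/3 = 203/3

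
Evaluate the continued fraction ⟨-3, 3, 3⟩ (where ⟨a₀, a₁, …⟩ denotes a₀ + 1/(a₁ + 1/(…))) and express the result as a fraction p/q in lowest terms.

Work from the innermost term outward:
Start with 3.
3 + 1/(3/1) = 3 + 1/3 = 10/3
-3 + 1/(10/3) = -3 + 3/10 = -27/10

-27/10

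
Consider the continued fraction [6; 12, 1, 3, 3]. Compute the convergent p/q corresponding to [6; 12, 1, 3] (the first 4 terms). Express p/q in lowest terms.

Start with 3.
1 + 1/(3/1) = 1 + 1/3 = 4/3
12 + 1/(4/3) = 12 + 3/4 = 51/4
6 + 1/(51/4) = 6 + 4/51 = 310/51

310/51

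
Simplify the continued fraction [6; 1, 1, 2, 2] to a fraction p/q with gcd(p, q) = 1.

Start with 2.
2 + 1/(2/1) = 2 + 1/2 = 5/2
1 + 1/(5/2) = 1 + 2/5 = 7/5
1 + 1/(7/5) = 1 + 5/7 = 12/7
6 + 1/(12/7) = 6 + 7/12 = 79/12

79/12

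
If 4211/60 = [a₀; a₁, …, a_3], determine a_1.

5

Run the Euclidean algorithm, recording each quotient:
⌊4211/60⌋ = 70, remainder 11
⌊60/11⌋ = 5, remainder 5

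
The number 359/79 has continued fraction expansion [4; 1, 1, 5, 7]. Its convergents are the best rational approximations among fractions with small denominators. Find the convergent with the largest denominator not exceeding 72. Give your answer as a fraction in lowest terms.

50/11

a_0 = 4: 4/1  (≤ bound)
a_1 = 1: 5/1  (≤ bound)
a_2 = 1: 9/2  (≤ bound)
a_3 = 5: 50/11  (≤ bound)
a_4 = 7: 359/79  (> 72, stop)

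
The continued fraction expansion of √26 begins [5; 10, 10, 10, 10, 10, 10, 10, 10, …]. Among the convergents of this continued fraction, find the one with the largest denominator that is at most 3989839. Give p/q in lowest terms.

a_0 = 5: 5/1  (≤ bound)
a_1 = 10: 51/10  (≤ bound)
a_2 = 10: 515/101  (≤ bound)
a_3 = 10: 5201/1020  (≤ bound)
a_4 = 10: 52525/10301  (≤ bound)
a_5 = 10: 530451/104030  (≤ bound)
a_6 = 10: 5357035/1050601  (≤ bound)
a_7 = 10: 54100801/10610040  (> 3989839, stop)

5357035/1050601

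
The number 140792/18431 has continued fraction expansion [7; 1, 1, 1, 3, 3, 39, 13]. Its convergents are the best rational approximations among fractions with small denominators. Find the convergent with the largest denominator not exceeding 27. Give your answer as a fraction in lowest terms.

84/11

a_0 = 7: 7/1  (≤ bound)
a_1 = 1: 8/1  (≤ bound)
a_2 = 1: 15/2  (≤ bound)
a_3 = 1: 23/3  (≤ bound)
a_4 = 3: 84/11  (≤ bound)
a_5 = 3: 275/36  (> 27, stop)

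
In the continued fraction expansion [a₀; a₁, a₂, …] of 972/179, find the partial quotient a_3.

⌊972/179⌋ = 5, remainder 77
⌊179/77⌋ = 2, remainder 25
⌊77/25⌋ = 3, remainder 2
⌊25/2⌋ = 12, remainder 1

12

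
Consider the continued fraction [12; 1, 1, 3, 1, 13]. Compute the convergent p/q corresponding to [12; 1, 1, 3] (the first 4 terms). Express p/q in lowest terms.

a_0 = 12: 12/1
a_1 = 1: 13/1
a_2 = 1: 25/2
a_3 = 3: 88/7

88/7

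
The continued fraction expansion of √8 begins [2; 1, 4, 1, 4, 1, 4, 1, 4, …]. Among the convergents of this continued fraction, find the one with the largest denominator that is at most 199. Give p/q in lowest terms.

List convergents until the denominator exceeds the bound:
a_0 = 2: 2/1  (≤ bound)
a_1 = 1: 3/1  (≤ bound)
a_2 = 4: 14/5  (≤ bound)
a_3 = 1: 17/6  (≤ bound)
a_4 = 4: 82/29  (≤ bound)
a_5 = 1: 99/35  (≤ bound)
a_6 = 4: 478/169  (≤ bound)
a_7 = 1: 577/204  (> 199, stop)

478/169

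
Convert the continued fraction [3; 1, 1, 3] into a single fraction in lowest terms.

25/7

a_0 = 3: 3/1
a_1 = 1: 4/1
a_2 = 1: 7/2
a_3 = 3: 25/7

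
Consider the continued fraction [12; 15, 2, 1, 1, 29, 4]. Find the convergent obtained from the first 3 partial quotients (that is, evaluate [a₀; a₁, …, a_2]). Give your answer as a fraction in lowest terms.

Use the convergent recurrence hₖ = aₖ·hₖ₋₁ + hₖ₋₂ (and likewise for the denominators kₖ):
a_0 = 12: 12/1
a_1 = 15: 181/15
a_2 = 2: 374/31

374/31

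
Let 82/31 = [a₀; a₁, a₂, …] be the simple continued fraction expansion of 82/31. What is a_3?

⌊82/31⌋ = 2, remainder 20
⌊31/20⌋ = 1, remainder 11
⌊20/11⌋ = 1, remainder 9
⌊11/9⌋ = 1, remainder 2

1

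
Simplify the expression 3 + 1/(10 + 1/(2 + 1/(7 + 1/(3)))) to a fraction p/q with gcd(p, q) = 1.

1523/492

Start with 3.
7 + 1/(3/1) = 7 + 1/3 = 22/3
2 + 1/(22/3) = 2 + 3/22 = 47/22
10 + 1/(47/22) = 10 + 22/47 = 492/47
3 + 1/(492/47) = 3 + 47/492 = 1523/492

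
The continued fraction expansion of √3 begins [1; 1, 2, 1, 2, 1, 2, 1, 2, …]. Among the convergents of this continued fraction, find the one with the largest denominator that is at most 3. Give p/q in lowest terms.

5/3

a_0 = 1: 1/1  (≤ bound)
a_1 = 1: 2/1  (≤ bound)
a_2 = 2: 5/3  (≤ bound)
a_3 = 1: 7/4  (> 3, stop)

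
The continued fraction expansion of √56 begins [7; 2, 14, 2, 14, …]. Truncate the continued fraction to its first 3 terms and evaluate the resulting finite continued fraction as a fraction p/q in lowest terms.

217/29

a_0 = 7: 7/1
a_1 = 2: 15/2
a_2 = 14: 217/29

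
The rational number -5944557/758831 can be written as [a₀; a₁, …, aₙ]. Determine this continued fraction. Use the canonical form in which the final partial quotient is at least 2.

Repeatedly divide and take the remainder:
⌊-5944557/758831⌋ = -8, remainder 126091
⌊758831/126091⌋ = 6, remainder 2285
⌊126091/2285⌋ = 55, remainder 416
⌊2285/416⌋ = 5, remainder 205
⌊416/205⌋ = 2, remainder 6
⌊205/6⌋ = 34, remainder 1
⌊6/1⌋ = 6, remainder 0

[-8; 6, 55, 5, 2, 34, 6]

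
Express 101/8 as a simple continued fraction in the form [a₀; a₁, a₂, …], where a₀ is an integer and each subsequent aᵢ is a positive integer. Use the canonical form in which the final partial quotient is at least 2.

Apply division with remainder until the remainder is 0:
101 = 12·8 + 5, so a_0 = 12
8 = 1·5 + 3, so a_1 = 1
5 = 1·3 + 2, so a_2 = 1
3 = 1·2 + 1, so a_3 = 1
2 = 2·1 + 0, so a_4 = 2

[12; 1, 1, 1, 2]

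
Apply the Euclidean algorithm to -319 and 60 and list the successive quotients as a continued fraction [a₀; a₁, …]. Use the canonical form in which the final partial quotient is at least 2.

⌊-319/60⌋ = -6, remainder 41
⌊60/41⌋ = 1, remainder 19
⌊41/19⌋ = 2, remainder 3
⌊19/3⌋ = 6, remainder 1
⌊3/1⌋ = 3, remainder 0

[-6; 1, 2, 6, 3]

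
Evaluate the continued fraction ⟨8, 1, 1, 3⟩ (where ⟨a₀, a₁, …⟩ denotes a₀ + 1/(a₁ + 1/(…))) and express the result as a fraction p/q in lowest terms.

Start with 3.
1 + 1/(3/1) = 1 + 1/3 = 4/3
1 + 1/(4/3) = 1 + 3/4 = 7/4
8 + 1/(7/4) = 8 + 4/7 = 60/7

60/7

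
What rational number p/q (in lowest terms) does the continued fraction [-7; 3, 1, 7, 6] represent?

Starting at the tail and folding back:
Start with 6.
7 + 1/(6/1) = 7 + 1/6 = 43/6
1 + 1/(43/6) = 1 + 6/43 = 49/43
3 + 1/(49/43) = 3 + 43/49 = 190/49
-7 + 1/(190/49) = -7 + 49/190 = -1281/190

-1281/190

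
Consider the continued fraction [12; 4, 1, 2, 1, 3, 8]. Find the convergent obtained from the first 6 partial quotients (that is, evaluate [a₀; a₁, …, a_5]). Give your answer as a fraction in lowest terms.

a_0 = 12: 12/1
a_1 = 4: 49/4
a_2 = 1: 61/5
a_3 = 2: 171/14
a_4 = 1: 232/19
a_5 = 3: 867/71

867/71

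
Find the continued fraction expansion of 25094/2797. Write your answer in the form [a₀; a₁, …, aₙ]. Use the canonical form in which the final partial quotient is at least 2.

Run the Euclidean algorithm, recording each quotient:
25094 ÷ 2797 → quotient 8, remainder 2718
2797 ÷ 2718 → quotient 1, remainder 79
2718 ÷ 79 → quotient 34, remainder 32
79 ÷ 32 → quotient 2, remainder 15
32 ÷ 15 → quotient 2, remainder 2
15 ÷ 2 → quotient 7, remainder 1
2 ÷ 1 → quotient 2, remainder 0

[8; 1, 34, 2, 2, 7, 2]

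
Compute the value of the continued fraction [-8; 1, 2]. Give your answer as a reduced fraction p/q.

-22/3

a_0 = -8: -8/1
a_1 = 1: -7/1
a_2 = 2: -22/3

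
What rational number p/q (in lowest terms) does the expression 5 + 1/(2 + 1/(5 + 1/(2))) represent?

131/24

Start with 2.
5 + 1/(2/1) = 5 + 1/2 = 11/2
2 + 1/(11/2) = 2 + 2/11 = 24/11
5 + 1/(24/11) = 5 + 11/24 = 131/24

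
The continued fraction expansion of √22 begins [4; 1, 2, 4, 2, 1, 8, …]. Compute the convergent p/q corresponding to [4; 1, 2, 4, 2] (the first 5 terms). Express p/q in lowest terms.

136/29

a_0 = 4: 4/1
a_1 = 1: 5/1
a_2 = 2: 14/3
a_3 = 4: 61/13
a_4 = 2: 136/29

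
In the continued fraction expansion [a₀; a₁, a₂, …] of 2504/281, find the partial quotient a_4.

Run the Euclidean algorithm, recording each quotient:
⌊2504/281⌋ = 8, remainder 256
⌊281/256⌋ = 1, remainder 25
⌊256/25⌋ = 10, remainder 6
⌊25/6⌋ = 4, remainder 1
⌊6/1⌋ = 6, remainder 0

6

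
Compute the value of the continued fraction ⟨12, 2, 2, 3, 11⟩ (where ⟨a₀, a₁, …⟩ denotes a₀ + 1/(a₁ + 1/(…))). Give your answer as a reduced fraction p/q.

Start with 11.
3 + 1/(11/1) = 3 + 1/11 = 34/11
2 + 1/(34/11) = 2 + 11/34 = 79/34
2 + 1/(79/34) = 2 + 34/79 = 192/79
12 + 1/(192/79) = 12 + 79/192 = 2383/192

2383/192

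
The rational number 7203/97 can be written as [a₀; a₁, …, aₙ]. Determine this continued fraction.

[74; 3, 1, 7, 3]

7203 ÷ 97 → quotient 74, remainder 25
97 ÷ 25 → quotient 3, remainder 22
25 ÷ 22 → quotient 1, remainder 3
22 ÷ 3 → quotient 7, remainder 1
3 ÷ 1 → quotient 3, remainder 0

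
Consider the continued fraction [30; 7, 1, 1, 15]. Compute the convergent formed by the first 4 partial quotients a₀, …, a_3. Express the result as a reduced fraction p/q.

452/15

Use the convergent recurrence hₖ = aₖ·hₖ₋₁ + hₖ₋₂ (and likewise for the denominators kₖ):
a_0 = 30: 30/1
a_1 = 7: 211/7
a_2 = 1: 241/8
a_3 = 1: 452/15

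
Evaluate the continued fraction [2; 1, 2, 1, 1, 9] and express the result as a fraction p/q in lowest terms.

182/67

a_0 = 2: 2/1
a_1 = 1: 3/1
a_2 = 2: 8/3
a_3 = 1: 11/4
a_4 = 1: 19/7
a_5 = 9: 182/67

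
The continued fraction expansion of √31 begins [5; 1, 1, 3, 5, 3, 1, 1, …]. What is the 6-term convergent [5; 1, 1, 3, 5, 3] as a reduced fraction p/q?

Compute successive convergents:
a_0 = 5: 5/1
a_1 = 1: 6/1
a_2 = 1: 11/2
a_3 = 3: 39/7
a_4 = 5: 206/37
a_5 = 3: 657/118

657/118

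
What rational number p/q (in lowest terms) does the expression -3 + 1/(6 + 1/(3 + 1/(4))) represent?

Start with 4.
3 + 1/(4/1) = 3 + 1/4 = 13/4
6 + 1/(13/4) = 6 + 4/13 = 82/13
-3 + 1/(82/13) = -3 + 13/82 = -233/82

-233/82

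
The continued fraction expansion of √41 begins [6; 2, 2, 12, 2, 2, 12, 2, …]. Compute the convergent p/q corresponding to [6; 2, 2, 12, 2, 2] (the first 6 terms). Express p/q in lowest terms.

Compute successive convergents:
a_0 = 6: 6/1
a_1 = 2: 13/2
a_2 = 2: 32/5
a_3 = 12: 397/62
a_4 = 2: 826/129
a_5 = 2: 2049/320

2049/320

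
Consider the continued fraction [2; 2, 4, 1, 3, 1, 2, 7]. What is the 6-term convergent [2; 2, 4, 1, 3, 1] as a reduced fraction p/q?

130/53

Collapse the nested fraction from the inside out:
Start with 1.
3 + 1/(1/1) = 3 + 1/1 = 4/1
1 + 1/(4/1) = 1 + 1/4 = 5/4
4 + 1/(5/4) = 4 + 4/5 = 24/5
2 + 1/(24/5) = 2 + 5/24 = 53/24
2 + 1/(53/24) = 2 + 24/53 = 130/53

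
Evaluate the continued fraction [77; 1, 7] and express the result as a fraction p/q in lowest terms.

a_0 = 77: 77/1
a_1 = 1: 78/1
a_2 = 7: 623/8

623/8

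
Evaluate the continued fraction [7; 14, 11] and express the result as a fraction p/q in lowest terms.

Start with 11.
14 + 1/(11/1) = 14 + 1/11 = 155/11
7 + 1/(155/11) = 7 + 11/155 = 1096/155

1096/155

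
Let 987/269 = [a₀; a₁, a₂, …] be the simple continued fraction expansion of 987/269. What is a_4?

2

Repeatedly divide and take the remainder:
987 ÷ 269 → quotient 3, remainder 180
269 ÷ 180 → quotient 1, remainder 89
180 ÷ 89 → quotient 2, remainder 2
89 ÷ 2 → quotient 44, remainder 1
2 ÷ 1 → quotient 2, remainder 0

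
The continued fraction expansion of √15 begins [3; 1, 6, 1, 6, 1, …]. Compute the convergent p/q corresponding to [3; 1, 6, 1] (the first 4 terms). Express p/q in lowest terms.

31/8

a_0 = 3: 3/1
a_1 = 1: 4/1
a_2 = 6: 27/7
a_3 = 1: 31/8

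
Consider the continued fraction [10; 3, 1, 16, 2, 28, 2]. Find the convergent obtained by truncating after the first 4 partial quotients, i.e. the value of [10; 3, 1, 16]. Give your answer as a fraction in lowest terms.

687/67

Start with 16.
1 + 1/(16/1) = 1 + 1/16 = 17/16
3 + 1/(17/16) = 3 + 16/17 = 67/17
10 + 1/(67/17) = 10 + 17/67 = 687/67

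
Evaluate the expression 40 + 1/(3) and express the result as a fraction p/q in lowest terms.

Work from the innermost term outward:
Start with 3.
40 + 1/(3/1) = 40 + 1/3 = 121/3

121/3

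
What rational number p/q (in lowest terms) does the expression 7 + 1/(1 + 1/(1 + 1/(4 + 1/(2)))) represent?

151/20

a_0 = 7: 7/1
a_1 = 1: 8/1
a_2 = 1: 15/2
a_3 = 4: 68/9
a_4 = 2: 151/20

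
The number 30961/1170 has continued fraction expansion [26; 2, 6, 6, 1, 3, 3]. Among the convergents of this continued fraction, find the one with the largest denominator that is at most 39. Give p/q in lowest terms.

344/13

a_0 = 26: 26/1  (≤ bound)
a_1 = 2: 53/2  (≤ bound)
a_2 = 6: 344/13  (≤ bound)
a_3 = 6: 2117/80  (> 39, stop)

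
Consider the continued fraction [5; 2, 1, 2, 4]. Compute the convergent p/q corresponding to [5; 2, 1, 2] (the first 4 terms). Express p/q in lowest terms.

Starting at the tail and folding back:
Start with 2.
1 + 1/(2/1) = 1 + 1/2 = 3/2
2 + 1/(3/2) = 2 + 2/3 = 8/3
5 + 1/(8/3) = 5 + 3/8 = 43/8

43/8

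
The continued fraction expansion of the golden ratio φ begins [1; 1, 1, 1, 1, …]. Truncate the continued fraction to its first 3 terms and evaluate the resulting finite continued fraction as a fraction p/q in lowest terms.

a_0 = 1: 1/1
a_1 = 1: 2/1
a_2 = 1: 3/2

3/2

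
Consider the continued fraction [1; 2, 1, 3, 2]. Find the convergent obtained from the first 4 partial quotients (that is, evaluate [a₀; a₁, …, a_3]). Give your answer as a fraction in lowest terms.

Use the convergent recurrence hₖ = aₖ·hₖ₋₁ + hₖ₋₂ (and likewise for the denominators kₖ):
a_0 = 1: 1/1
a_1 = 2: 3/2
a_2 = 1: 4/3
a_3 = 3: 15/11

15/11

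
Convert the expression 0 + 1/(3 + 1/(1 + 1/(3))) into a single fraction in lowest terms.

4/15

a_0 = 0: 0/1
a_1 = 3: 1/3
a_2 = 1: 1/4
a_3 = 3: 4/15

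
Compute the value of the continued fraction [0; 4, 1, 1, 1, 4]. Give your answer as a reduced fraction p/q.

Start with 4.
1 + 1/(4/1) = 1 + 1/4 = 5/4
1 + 1/(5/4) = 1 + 4/5 = 9/5
1 + 1/(9/5) = 1 + 5/9 = 14/9
4 + 1/(14/9) = 4 + 9/14 = 65/14
0 + 1/(65/14) = 0 + 14/65 = 14/65

14/65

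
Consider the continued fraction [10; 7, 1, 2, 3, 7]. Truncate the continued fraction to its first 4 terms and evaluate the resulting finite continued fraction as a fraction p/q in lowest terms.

233/23

a_0 = 10: 10/1
a_1 = 7: 71/7
a_2 = 1: 81/8
a_3 = 2: 233/23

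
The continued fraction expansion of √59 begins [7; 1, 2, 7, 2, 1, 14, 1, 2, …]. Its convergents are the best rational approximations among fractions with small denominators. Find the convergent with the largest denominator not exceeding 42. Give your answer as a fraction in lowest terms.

List convergents until the denominator exceeds the bound:
a_0 = 7: 7/1  (≤ bound)
a_1 = 1: 8/1  (≤ bound)
a_2 = 2: 23/3  (≤ bound)
a_3 = 7: 169/22  (≤ bound)
a_4 = 2: 361/47  (> 42, stop)

169/22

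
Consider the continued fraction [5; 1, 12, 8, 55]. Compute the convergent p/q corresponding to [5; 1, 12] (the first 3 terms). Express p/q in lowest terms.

77/13

Collapse the nested fraction from the inside out:
Start with 12.
1 + 1/(12/1) = 1 + 1/12 = 13/12
5 + 1/(13/12) = 5 + 12/13 = 77/13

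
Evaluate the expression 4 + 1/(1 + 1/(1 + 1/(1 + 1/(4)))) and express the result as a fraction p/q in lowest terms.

65/14

a_0 = 4: 4/1
a_1 = 1: 5/1
a_2 = 1: 9/2
a_3 = 1: 14/3
a_4 = 4: 65/14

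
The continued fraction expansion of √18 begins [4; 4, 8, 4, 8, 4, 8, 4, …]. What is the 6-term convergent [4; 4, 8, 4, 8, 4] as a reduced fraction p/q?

Collapse the nested fraction from the inside out:
Start with 4.
8 + 1/(4/1) = 8 + 1/4 = 33/4
4 + 1/(33/4) = 4 + 4/33 = 136/33
8 + 1/(136/33) = 8 + 33/136 = 1121/136
4 + 1/(1121/136) = 4 + 136/1121 = 4620/1121
4 + 1/(4620/1121) = 4 + 1121/4620 = 19601/4620

19601/4620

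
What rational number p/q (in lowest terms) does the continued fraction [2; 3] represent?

7/3

Start with 3.
2 + 1/(3/1) = 2 + 1/3 = 7/3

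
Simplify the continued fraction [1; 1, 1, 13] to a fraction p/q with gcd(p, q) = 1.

Start with 13.
1 + 1/(13/1) = 1 + 1/13 = 14/13
1 + 1/(14/13) = 1 + 13/14 = 27/14
1 + 1/(27/14) = 1 + 14/27 = 41/27

41/27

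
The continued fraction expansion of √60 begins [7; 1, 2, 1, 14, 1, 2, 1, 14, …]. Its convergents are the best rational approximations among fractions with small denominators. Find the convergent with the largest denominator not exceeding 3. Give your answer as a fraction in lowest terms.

a_0 = 7: 7/1  (≤ bound)
a_1 = 1: 8/1  (≤ bound)
a_2 = 2: 23/3  (≤ bound)
a_3 = 1: 31/4  (> 3, stop)

23/3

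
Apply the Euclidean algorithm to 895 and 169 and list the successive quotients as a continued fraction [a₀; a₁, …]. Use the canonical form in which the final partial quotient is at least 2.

⌊895/169⌋ = 5, remainder 50
⌊169/50⌋ = 3, remainder 19
⌊50/19⌋ = 2, remainder 12
⌊19/12⌋ = 1, remainder 7
⌊12/7⌋ = 1, remainder 5
⌊7/5⌋ = 1, remainder 2
⌊5/2⌋ = 2, remainder 1
⌊2/1⌋ = 2, remainder 0

[5; 3, 2, 1, 1, 1, 2, 2]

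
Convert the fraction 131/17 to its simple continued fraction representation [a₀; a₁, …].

⌊131/17⌋ = 7, remainder 12
⌊17/12⌋ = 1, remainder 5
⌊12/5⌋ = 2, remainder 2
⌊5/2⌋ = 2, remainder 1
⌊2/1⌋ = 2, remainder 0

[7; 1, 2, 2, 2]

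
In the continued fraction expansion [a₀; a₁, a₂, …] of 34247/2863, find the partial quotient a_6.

Apply division with remainder until the remainder is 0:
34247 ÷ 2863 → quotient 11, remainder 2754
2863 ÷ 2754 → quotient 1, remainder 109
2754 ÷ 109 → quotient 25, remainder 29
109 ÷ 29 → quotient 3, remainder 22
29 ÷ 22 → quotient 1, remainder 7
22 ÷ 7 → quotient 3, remainder 1
7 ÷ 1 → quotient 7, remainder 0

7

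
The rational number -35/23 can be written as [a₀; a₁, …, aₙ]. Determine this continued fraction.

[-2; 2, 11]

⌊-35/23⌋ = -2, remainder 11
⌊23/11⌋ = 2, remainder 1
⌊11/1⌋ = 11, remainder 0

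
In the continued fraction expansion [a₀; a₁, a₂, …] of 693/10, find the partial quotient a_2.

693 ÷ 10 → quotient 69, remainder 3
10 ÷ 3 → quotient 3, remainder 1
3 ÷ 1 → quotient 3, remainder 0

3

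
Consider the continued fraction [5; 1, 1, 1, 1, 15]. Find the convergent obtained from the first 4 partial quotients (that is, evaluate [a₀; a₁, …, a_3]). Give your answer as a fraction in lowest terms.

17/3

Starting at the tail and folding back:
Start with 1.
1 + 1/(1/1) = 1 + 1/1 = 2/1
1 + 1/(2/1) = 1 + 1/2 = 3/2
5 + 1/(3/2) = 5 + 2/3 = 17/3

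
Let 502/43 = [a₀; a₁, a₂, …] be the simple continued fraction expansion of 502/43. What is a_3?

502 ÷ 43 → quotient 11, remainder 29
43 ÷ 29 → quotient 1, remainder 14
29 ÷ 14 → quotient 2, remainder 1
14 ÷ 1 → quotient 14, remainder 0

14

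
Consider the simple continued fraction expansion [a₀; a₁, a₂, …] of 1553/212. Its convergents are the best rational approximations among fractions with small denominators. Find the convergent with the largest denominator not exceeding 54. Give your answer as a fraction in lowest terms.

a_0 = 7: 7/1  (≤ bound)
a_1 = 3: 22/3  (≤ bound)
a_2 = 13: 293/40  (≤ bound)
a_3 = 1: 315/43  (≤ bound)
a_4 = 4: 1553/212  (> 54, stop)

315/43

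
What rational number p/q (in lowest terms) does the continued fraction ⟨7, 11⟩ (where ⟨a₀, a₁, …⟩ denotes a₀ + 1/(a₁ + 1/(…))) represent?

78/11

Work from the innermost term outward:
Start with 11.
7 + 1/(11/1) = 7 + 1/11 = 78/11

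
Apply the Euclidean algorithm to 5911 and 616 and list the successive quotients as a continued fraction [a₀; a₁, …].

Run the Euclidean algorithm, recording each quotient:
5911 ÷ 616 → quotient 9, remainder 367
616 ÷ 367 → quotient 1, remainder 249
367 ÷ 249 → quotient 1, remainder 118
249 ÷ 118 → quotient 2, remainder 13
118 ÷ 13 → quotient 9, remainder 1
13 ÷ 1 → quotient 13, remainder 0

[9; 1, 1, 2, 9, 13]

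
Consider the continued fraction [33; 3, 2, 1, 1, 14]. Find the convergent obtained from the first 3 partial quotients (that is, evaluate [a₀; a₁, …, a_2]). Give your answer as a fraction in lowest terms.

233/7

a_0 = 33: 33/1
a_1 = 3: 100/3
a_2 = 2: 233/7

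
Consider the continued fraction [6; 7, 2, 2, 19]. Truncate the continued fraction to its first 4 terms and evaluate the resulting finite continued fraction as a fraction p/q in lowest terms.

Collapse the nested fraction from the inside out:
Start with 2.
2 + 1/(2/1) = 2 + 1/2 = 5/2
7 + 1/(5/2) = 7 + 2/5 = 37/5
6 + 1/(37/5) = 6 + 5/37 = 227/37

227/37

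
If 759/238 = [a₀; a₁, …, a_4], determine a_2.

Apply division with remainder until the remainder is 0:
⌊759/238⌋ = 3, remainder 45
⌊238/45⌋ = 5, remainder 13
⌊45/13⌋ = 3, remainder 6

3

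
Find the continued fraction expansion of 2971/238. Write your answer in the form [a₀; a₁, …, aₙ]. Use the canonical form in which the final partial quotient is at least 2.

2971 ÷ 238 → quotient 12, remainder 115
238 ÷ 115 → quotient 2, remainder 8
115 ÷ 8 → quotient 14, remainder 3
8 ÷ 3 → quotient 2, remainder 2
3 ÷ 2 → quotient 1, remainder 1
2 ÷ 1 → quotient 2, remainder 0

[12; 2, 14, 2, 1, 2]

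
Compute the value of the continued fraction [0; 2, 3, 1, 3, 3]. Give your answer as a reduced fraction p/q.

49/111

Start with 3.
3 + 1/(3/1) = 3 + 1/3 = 10/3
1 + 1/(10/3) = 1 + 3/10 = 13/10
3 + 1/(13/10) = 3 + 10/13 = 49/13
2 + 1/(49/13) = 2 + 13/49 = 111/49
0 + 1/(111/49) = 0 + 49/111 = 49/111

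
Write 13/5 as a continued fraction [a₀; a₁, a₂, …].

[2; 1, 1, 2]

Repeatedly divide and take the remainder:
13 ÷ 5 → quotient 2, remainder 3
5 ÷ 3 → quotient 1, remainder 2
3 ÷ 2 → quotient 1, remainder 1
2 ÷ 1 → quotient 2, remainder 0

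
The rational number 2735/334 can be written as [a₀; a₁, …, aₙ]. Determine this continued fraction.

⌊2735/334⌋ = 8, remainder 63
⌊334/63⌋ = 5, remainder 19
⌊63/19⌋ = 3, remainder 6
⌊19/6⌋ = 3, remainder 1
⌊6/1⌋ = 6, remainder 0

[8; 5, 3, 3, 6]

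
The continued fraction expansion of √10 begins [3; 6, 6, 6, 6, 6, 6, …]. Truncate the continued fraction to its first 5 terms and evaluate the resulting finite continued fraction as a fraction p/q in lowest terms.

Collapse the nested fraction from the inside out:
Start with 6.
6 + 1/(6/1) = 6 + 1/6 = 37/6
6 + 1/(37/6) = 6 + 6/37 = 228/37
6 + 1/(228/37) = 6 + 37/228 = 1405/228
3 + 1/(1405/228) = 3 + 228/1405 = 4443/1405

4443/1405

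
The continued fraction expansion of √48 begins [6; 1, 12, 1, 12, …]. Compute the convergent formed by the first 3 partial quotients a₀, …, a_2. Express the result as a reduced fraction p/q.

Start with 12.
1 + 1/(12/1) = 1 + 1/12 = 13/12
6 + 1/(13/12) = 6 + 12/13 = 90/13

90/13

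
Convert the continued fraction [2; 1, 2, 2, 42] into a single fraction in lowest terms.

806/297

a_0 = 2: 2/1
a_1 = 1: 3/1
a_2 = 2: 8/3
a_3 = 2: 19/7
a_4 = 42: 806/297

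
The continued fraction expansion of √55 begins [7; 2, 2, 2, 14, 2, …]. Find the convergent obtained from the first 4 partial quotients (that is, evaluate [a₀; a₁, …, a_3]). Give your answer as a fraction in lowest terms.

89/12

Compute successive convergents:
a_0 = 7: 7/1
a_1 = 2: 15/2
a_2 = 2: 37/5
a_3 = 2: 89/12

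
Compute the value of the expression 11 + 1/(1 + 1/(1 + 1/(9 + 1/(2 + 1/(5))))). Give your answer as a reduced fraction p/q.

2524/219

Starting at the tail and folding back:
Start with 5.
2 + 1/(5/1) = 2 + 1/5 = 11/5
9 + 1/(11/5) = 9 + 5/11 = 104/11
1 + 1/(104/11) = 1 + 11/104 = 115/104
1 + 1/(115/104) = 1 + 104/115 = 219/115
11 + 1/(219/115) = 11 + 115/219 = 2524/219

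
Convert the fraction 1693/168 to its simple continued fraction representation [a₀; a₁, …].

⌊1693/168⌋ = 10, remainder 13
⌊168/13⌋ = 12, remainder 12
⌊13/12⌋ = 1, remainder 1
⌊12/1⌋ = 12, remainder 0

[10; 12, 1, 12]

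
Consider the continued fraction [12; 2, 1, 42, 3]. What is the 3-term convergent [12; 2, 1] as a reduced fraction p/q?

37/3

Compute successive convergents:
a_0 = 12: 12/1
a_1 = 2: 25/2
a_2 = 1: 37/3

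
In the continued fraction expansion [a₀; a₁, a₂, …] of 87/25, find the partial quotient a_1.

2

87 ÷ 25 → quotient 3, remainder 12
25 ÷ 12 → quotient 2, remainder 1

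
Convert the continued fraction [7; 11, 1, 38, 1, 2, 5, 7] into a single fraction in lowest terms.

Start with 7.
5 + 1/(7/1) = 5 + 1/7 = 36/7
2 + 1/(36/7) = 2 + 7/36 = 79/36
1 + 1/(79/36) = 1 + 36/79 = 115/79
38 + 1/(115/79) = 38 + 79/115 = 4449/115
1 + 1/(4449/115) = 1 + 115/4449 = 4564/4449
11 + 1/(4564/4449) = 11 + 4449/4564 = 54653/4564
7 + 1/(54653/4564) = 7 + 4564/54653 = 387135/54653

387135/54653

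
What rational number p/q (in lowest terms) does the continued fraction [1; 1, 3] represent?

Start with 3.
1 + 1/(3/1) = 1 + 1/3 = 4/3
1 + 1/(4/3) = 1 + 3/4 = 7/4

7/4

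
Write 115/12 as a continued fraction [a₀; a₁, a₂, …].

Repeatedly divide and take the remainder:
115 = 9·12 + 7, so a_0 = 9
12 = 1·7 + 5, so a_1 = 1
7 = 1·5 + 2, so a_2 = 1
5 = 2·2 + 1, so a_3 = 2
2 = 2·1 + 0, so a_4 = 2

[9; 1, 1, 2, 2]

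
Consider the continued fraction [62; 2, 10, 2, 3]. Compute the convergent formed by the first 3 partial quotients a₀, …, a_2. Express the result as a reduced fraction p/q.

1312/21

Start with 10.
2 + 1/(10/1) = 2 + 1/10 = 21/10
62 + 1/(21/10) = 62 + 10/21 = 1312/21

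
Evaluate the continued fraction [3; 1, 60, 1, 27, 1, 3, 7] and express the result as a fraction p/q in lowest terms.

205882/51679

Build up convergents one term at a time:
a_0 = 3: 3/1
a_1 = 1: 4/1
a_2 = 60: 243/61
a_3 = 1: 247/62
a_4 = 27: 6912/1735
a_5 = 1: 7159/1797
a_6 = 3: 28389/7126
a_7 = 7: 205882/51679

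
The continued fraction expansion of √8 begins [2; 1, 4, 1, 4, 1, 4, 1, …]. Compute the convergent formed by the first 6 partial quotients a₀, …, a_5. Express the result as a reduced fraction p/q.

99/35

a_0 = 2: 2/1
a_1 = 1: 3/1
a_2 = 4: 14/5
a_3 = 1: 17/6
a_4 = 4: 82/29
a_5 = 1: 99/35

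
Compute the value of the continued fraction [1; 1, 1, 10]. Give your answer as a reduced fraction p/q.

a_0 = 1: 1/1
a_1 = 1: 2/1
a_2 = 1: 3/2
a_3 = 10: 32/21

32/21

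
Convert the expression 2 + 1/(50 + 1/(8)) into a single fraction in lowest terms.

810/401

Work from the innermost term outward:
Start with 8.
50 + 1/(8/1) = 50 + 1/8 = 401/8
2 + 1/(401/8) = 2 + 8/401 = 810/401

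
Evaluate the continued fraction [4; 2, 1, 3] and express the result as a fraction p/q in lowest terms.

48/11

a_0 = 4: 4/1
a_1 = 2: 9/2
a_2 = 1: 13/3
a_3 = 3: 48/11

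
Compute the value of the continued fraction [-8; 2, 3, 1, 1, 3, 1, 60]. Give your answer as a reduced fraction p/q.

-33551/4437

a_0 = -8: -8/1
a_1 = 2: -15/2
a_2 = 3: -53/7
a_3 = 1: -68/9
a_4 = 1: -121/16
a_5 = 3: -431/57
a_6 = 1: -552/73
a_7 = 60: -33551/4437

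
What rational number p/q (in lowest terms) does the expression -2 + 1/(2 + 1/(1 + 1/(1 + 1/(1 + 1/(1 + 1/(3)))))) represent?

-76/47

a_0 = -2: -2/1
a_1 = 2: -3/2
a_2 = 1: -5/3
a_3 = 1: -8/5
a_4 = 1: -13/8
a_5 = 1: -21/13
a_6 = 3: -76/47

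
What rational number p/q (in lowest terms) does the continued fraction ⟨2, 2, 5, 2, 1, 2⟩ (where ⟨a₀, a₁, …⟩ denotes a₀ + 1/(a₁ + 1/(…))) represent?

a_0 = 2: 2/1
a_1 = 2: 5/2
a_2 = 5: 27/11
a_3 = 2: 59/24
a_4 = 1: 86/35
a_5 = 2: 231/94

231/94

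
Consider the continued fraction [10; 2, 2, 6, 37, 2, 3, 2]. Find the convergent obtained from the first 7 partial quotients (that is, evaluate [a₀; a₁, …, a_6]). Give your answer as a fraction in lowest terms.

Starting at the tail and folding back:
Start with 3.
2 + 1/(3/1) = 2 + 1/3 = 7/3
37 + 1/(7/3) = 37 + 3/7 = 262/7
6 + 1/(262/7) = 6 + 7/262 = 1579/262
2 + 1/(1579/262) = 2 + 262/1579 = 3420/1579
2 + 1/(3420/1579) = 2 + 1579/3420 = 8419/3420
10 + 1/(8419/3420) = 10 + 3420/8419 = 87610/8419

87610/8419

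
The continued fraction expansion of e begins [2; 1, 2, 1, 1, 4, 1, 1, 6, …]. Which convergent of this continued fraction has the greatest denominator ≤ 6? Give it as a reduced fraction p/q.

a_0 = 2: 2/1  (≤ bound)
a_1 = 1: 3/1  (≤ bound)
a_2 = 2: 8/3  (≤ bound)
a_3 = 1: 11/4  (≤ bound)
a_4 = 1: 19/7  (> 6, stop)

11/4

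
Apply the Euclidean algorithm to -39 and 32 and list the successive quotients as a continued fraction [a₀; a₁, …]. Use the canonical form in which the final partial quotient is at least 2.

[-2; 1, 3, 1, 1, 3]

-39 ÷ 32 → quotient -2, remainder 25
32 ÷ 25 → quotient 1, remainder 7
25 ÷ 7 → quotient 3, remainder 4
7 ÷ 4 → quotient 1, remainder 3
4 ÷ 3 → quotient 1, remainder 1
3 ÷ 1 → quotient 3, remainder 0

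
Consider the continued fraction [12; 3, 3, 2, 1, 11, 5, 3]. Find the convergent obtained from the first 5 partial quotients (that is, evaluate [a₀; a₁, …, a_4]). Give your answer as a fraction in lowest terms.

Start with 1.
2 + 1/(1/1) = 2 + 1/1 = 3/1
3 + 1/(3/1) = 3 + 1/3 = 10/3
3 + 1/(10/3) = 3 + 3/10 = 33/10
12 + 1/(33/10) = 12 + 10/33 = 406/33

406/33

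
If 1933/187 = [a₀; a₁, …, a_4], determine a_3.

1933 ÷ 187 → quotient 10, remainder 63
187 ÷ 63 → quotient 2, remainder 61
63 ÷ 61 → quotient 1, remainder 2
61 ÷ 2 → quotient 30, remainder 1

30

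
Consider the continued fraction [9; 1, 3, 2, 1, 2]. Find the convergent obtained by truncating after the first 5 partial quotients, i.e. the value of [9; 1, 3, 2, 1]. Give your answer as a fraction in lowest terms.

Start with 1.
2 + 1/(1/1) = 2 + 1/1 = 3/1
3 + 1/(3/1) = 3 + 1/3 = 10/3
1 + 1/(10/3) = 1 + 3/10 = 13/10
9 + 1/(13/10) = 9 + 10/13 = 127/13

127/13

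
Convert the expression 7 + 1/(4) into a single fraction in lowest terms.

29/4

a_0 = 7: 7/1
a_1 = 4: 29/4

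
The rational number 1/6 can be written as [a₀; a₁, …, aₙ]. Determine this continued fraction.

[0; 6]

⌊1/6⌋ = 0, remainder 1
⌊6/1⌋ = 6, remainder 0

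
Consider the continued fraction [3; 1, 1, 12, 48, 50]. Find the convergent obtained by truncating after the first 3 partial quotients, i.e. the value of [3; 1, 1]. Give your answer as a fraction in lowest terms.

Build up convergents one term at a time:
a_0 = 3: 3/1
a_1 = 1: 4/1
a_2 = 1: 7/2

7/2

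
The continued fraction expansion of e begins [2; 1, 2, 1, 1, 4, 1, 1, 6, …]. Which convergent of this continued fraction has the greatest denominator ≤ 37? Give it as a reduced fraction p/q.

a_0 = 2: 2/1  (≤ bound)
a_1 = 1: 3/1  (≤ bound)
a_2 = 2: 8/3  (≤ bound)
a_3 = 1: 11/4  (≤ bound)
a_4 = 1: 19/7  (≤ bound)
a_5 = 4: 87/32  (≤ bound)
a_6 = 1: 106/39  (> 37, stop)

87/32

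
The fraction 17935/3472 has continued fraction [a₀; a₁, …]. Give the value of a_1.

17935 = 5·3472 + 575, so a_0 = 5
3472 = 6·575 + 22, so a_1 = 6

6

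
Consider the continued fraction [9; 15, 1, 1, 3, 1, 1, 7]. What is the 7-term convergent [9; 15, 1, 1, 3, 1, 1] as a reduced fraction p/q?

2257/249

Start with 1.
1 + 1/(1/1) = 1 + 1/1 = 2/1
3 + 1/(2/1) = 3 + 1/2 = 7/2
1 + 1/(7/2) = 1 + 2/7 = 9/7
1 + 1/(9/7) = 1 + 7/9 = 16/9
15 + 1/(16/9) = 15 + 9/16 = 249/16
9 + 1/(249/16) = 9 + 16/249 = 2257/249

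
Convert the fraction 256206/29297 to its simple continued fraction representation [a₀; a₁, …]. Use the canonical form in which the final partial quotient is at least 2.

256206 = 8·29297 + 21830, so a_0 = 8
29297 = 1·21830 + 7467, so a_1 = 1
21830 = 2·7467 + 6896, so a_2 = 2
7467 = 1·6896 + 571, so a_3 = 1
6896 = 12·571 + 44, so a_4 = 12
571 = 12·44 + 43, so a_5 = 12
44 = 1·43 + 1, so a_6 = 1
43 = 43·1 + 0, so a_7 = 43

[8; 1, 2, 1, 12, 12, 1, 43]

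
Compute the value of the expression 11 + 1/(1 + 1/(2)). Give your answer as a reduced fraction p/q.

a_0 = 11: 11/1
a_1 = 1: 12/1
a_2 = 2: 35/3

35/3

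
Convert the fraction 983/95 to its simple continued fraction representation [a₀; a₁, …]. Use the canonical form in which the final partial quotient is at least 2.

[10; 2, 1, 7, 4]

983 ÷ 95 → quotient 10, remainder 33
95 ÷ 33 → quotient 2, remainder 29
33 ÷ 29 → quotient 1, remainder 4
29 ÷ 4 → quotient 7, remainder 1
4 ÷ 1 → quotient 4, remainder 0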